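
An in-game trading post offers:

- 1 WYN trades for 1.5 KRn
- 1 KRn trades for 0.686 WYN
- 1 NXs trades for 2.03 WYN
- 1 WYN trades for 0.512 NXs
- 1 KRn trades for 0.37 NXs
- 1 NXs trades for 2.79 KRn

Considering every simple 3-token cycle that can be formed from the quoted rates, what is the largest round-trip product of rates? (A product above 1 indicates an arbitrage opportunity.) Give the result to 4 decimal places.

1.1267

NXs→WYN→KRn→NXs: 2.03 × 1.5 × 0.37 = 1.12665
NXs→KRn→WYN→NXs: 2.79 × 0.686 × 0.512 = 0.97994
Maximum is NXs→WYN→KRn→NXs at 1.1267; arbitrage exists.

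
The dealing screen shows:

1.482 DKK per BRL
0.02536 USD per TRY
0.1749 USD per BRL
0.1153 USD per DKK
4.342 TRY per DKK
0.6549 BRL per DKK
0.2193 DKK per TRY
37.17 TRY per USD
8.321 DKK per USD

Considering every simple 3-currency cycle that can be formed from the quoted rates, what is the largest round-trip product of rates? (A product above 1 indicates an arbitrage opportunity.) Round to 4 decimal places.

0.9531

USD→DKK→BRL→USD: 8.321 × 0.6549 × 0.1749 = 0.95310
TRY→DKK→USD→TRY: 0.2193 × 0.1153 × 37.17 = 0.93985
TRY→USD→DKK→TRY: 0.02536 × 8.321 × 4.342 = 0.91625
Maximum is USD→DKK→BRL→USD at 0.9531; no arbitrage — every cycle loses value.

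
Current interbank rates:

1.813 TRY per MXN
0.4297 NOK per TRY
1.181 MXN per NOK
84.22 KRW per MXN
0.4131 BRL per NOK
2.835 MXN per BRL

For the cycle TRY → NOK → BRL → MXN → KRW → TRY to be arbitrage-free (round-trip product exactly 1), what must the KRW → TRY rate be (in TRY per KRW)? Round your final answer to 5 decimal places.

0.02359

Known legs of the cycle: 0.4297 × 0.4131 × 2.835 × 84.22 = 42.382722336759
For no arbitrage the full-cycle product must be 1, so the missing rate is 1 / 42.382722336759 ≈ 0.0235945.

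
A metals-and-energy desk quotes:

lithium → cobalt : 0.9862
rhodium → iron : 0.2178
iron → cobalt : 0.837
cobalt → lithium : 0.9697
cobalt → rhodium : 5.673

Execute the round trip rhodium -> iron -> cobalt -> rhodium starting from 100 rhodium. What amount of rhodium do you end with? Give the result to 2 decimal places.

100 rhodium × 0.2178 = 21.78 iron
21.78 iron × 0.837 = 18.22986 cobalt
18.22986 cobalt × 5.673 = 103.41799578 rhodium

103.42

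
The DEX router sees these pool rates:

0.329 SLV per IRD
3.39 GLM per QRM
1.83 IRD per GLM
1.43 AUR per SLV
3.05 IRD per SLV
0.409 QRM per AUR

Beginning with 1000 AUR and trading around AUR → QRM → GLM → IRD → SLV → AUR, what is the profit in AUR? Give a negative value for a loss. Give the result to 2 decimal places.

1000 AUR × 0.409 = 409 QRM
409 QRM × 3.39 = 1386.51 GLM
1386.51 GLM × 1.83 = 2537.3133 IRD
2537.3133 IRD × 0.329 = 834.7760757 SLV
834.7760757 SLV × 1.43 = 1193.729788251 AUR
Net change: 1193.729788251 − 1000 = 193.729788251 AUR

193.73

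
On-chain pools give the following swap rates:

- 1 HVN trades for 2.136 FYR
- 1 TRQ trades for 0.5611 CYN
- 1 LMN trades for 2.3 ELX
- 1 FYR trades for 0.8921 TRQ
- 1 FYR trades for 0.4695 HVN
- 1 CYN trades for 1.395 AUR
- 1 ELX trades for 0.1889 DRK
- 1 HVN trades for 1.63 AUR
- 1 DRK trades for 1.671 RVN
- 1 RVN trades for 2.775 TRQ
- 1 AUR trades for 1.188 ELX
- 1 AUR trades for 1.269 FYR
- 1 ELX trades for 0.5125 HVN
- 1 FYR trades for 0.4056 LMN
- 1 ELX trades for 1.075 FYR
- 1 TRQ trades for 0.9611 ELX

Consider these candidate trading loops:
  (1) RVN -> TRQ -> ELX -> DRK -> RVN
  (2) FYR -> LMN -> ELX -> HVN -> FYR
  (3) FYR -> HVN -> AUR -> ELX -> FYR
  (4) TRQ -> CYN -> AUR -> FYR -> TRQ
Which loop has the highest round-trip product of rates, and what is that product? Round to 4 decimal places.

(1) 2.775 × 0.9611 × 0.1889 × 1.671 = 0.84186
(2) 0.4056 × 2.3 × 0.5125 × 2.136 = 1.02122
(3) 0.4695 × 1.63 × 1.188 × 1.075 = 0.97735
(4) 0.5611 × 1.395 × 1.269 × 0.8921 = 0.88611
Highest is cycle (2) at 1.0212 (>1, arbitrage).

1.0212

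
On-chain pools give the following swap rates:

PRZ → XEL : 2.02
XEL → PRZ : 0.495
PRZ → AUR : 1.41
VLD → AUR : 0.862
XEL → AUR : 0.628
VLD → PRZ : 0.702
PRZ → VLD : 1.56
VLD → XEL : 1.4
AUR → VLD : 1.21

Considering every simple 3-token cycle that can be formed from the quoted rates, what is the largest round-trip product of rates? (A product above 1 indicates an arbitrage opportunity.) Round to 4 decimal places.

VLD→PRZ→AUR→VLD: 0.702 × 1.41 × 1.21 = 1.19768
VLD→XEL→PRZ→VLD: 1.4 × 0.495 × 1.56 = 1.08108
VLD→XEL→AUR→VLD: 1.4 × 0.628 × 1.21 = 1.06383
Maximum is VLD→PRZ→AUR→VLD at 1.1977; arbitrage exists.

1.1977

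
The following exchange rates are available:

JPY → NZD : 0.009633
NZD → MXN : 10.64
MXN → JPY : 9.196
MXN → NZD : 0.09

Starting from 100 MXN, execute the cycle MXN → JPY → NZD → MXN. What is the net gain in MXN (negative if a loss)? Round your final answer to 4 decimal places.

-5.7455

100 MXN × 9.196 = 919.6 JPY
919.6 JPY × 0.009633 = 8.8585068 NZD
8.8585068 NZD × 10.64 = 94.254512352 MXN
Net change: 94.254512352 − 100 = -5.745487648 MXN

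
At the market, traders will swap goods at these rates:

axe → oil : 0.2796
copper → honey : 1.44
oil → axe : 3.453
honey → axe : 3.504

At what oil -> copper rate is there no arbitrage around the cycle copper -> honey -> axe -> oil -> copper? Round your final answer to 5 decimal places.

0.70882

Known legs of the cycle: 1.44 × 3.504 × 0.2796 = 1.410794496
For no arbitrage the full-cycle product must be 1, so the missing rate is 1 / 1.410794496 ≈ 0.7088205.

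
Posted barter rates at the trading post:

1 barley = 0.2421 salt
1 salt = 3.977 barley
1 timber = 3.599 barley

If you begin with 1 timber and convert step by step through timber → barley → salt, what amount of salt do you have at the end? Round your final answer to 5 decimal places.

1 timber × 3.599 = 3.599 barley
3.599 barley × 0.2421 = 0.8713179 salt

0.87132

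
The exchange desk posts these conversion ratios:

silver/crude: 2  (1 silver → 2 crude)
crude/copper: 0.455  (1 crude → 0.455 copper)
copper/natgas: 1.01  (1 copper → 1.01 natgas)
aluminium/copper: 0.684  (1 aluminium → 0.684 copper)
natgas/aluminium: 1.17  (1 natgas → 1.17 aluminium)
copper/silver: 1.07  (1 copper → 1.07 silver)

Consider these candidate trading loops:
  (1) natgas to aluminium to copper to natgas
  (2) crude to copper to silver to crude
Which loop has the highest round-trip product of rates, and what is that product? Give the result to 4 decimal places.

0.9737

(1) 1.17 × 0.684 × 1.01 = 0.80828
(2) 0.455 × 1.07 × 2 = 0.97370
Highest is cycle (2) at 0.9737 (≤1, no arbitrage).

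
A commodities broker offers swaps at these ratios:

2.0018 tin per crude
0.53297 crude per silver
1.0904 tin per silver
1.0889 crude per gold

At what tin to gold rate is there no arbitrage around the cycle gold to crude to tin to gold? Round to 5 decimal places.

0.45877

Known legs of the cycle: 1.0889 × 2.0018 = 2.17976002
For no arbitrage the full-cycle product must be 1, so the missing rate is 1 / 2.17976002 ≈ 0.4587661.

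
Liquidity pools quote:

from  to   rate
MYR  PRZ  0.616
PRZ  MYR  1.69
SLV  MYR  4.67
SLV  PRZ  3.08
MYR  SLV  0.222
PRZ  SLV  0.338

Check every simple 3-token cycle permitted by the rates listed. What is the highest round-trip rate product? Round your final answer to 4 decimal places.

MYR→SLV→PRZ→MYR: 0.222 × 3.08 × 1.69 = 1.15555
MYR→PRZ→SLV→MYR: 0.616 × 0.338 × 4.67 = 0.97233
Maximum is MYR→SLV→PRZ→MYR at 1.1556; arbitrage exists.

1.1556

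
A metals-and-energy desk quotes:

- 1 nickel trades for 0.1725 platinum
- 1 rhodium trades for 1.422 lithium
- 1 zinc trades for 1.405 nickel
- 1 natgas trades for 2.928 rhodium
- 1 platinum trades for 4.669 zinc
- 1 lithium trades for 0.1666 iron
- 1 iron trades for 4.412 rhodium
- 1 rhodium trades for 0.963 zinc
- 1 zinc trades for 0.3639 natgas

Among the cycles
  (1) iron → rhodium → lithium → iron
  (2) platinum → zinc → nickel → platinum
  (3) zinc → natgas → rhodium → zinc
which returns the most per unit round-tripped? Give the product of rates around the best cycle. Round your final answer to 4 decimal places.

1.1316

(1) 4.412 × 1.422 × 0.1666 = 1.04523
(2) 4.669 × 1.405 × 0.1725 = 1.13159
(3) 0.3639 × 2.928 × 0.963 = 1.02608
Highest is cycle (2) at 1.1316 (>1, arbitrage).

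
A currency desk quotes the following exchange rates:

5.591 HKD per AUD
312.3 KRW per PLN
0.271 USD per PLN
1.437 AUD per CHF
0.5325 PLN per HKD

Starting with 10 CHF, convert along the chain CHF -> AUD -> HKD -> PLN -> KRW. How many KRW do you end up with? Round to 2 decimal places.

13360.97

10 CHF × 1.437 = 14.37 AUD
14.37 AUD × 5.591 = 80.34267 HKD
80.34267 HKD × 0.5325 = 42.782471775 PLN
42.782471775 PLN × 312.3 = 13360.9659353325 KRW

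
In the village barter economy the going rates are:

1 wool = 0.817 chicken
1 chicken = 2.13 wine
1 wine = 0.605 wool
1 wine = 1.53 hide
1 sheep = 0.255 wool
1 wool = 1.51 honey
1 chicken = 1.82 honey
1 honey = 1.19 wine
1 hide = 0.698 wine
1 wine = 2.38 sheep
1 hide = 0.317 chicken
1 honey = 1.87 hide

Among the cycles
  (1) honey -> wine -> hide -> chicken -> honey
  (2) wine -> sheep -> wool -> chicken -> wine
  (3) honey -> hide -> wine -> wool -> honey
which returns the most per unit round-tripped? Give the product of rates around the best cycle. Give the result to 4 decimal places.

(1) 1.19 × 1.53 × 0.317 × 1.82 = 1.05043
(2) 2.38 × 0.255 × 0.817 × 2.13 = 1.05613
(3) 1.87 × 0.698 × 0.605 × 1.51 = 1.19242
Highest is cycle (3) at 1.1924 (>1, arbitrage).

1.1924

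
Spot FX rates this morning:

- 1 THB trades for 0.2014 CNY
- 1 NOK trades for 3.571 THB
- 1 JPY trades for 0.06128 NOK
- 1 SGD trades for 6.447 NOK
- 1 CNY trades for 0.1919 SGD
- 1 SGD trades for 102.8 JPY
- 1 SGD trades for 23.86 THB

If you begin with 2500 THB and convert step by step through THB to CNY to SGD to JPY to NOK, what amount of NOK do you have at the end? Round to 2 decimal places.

2500 THB × 0.2014 = 503.5 CNY
503.5 CNY × 0.1919 = 96.62165 SGD
96.62165 SGD × 102.8 = 9932.70562 JPY
9932.70562 JPY × 0.06128 = 608.6762003936 NOK

608.68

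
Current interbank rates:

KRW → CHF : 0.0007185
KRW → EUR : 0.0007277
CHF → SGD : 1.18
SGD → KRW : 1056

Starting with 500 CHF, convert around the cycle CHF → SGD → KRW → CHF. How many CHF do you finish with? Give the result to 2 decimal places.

447.65

500 CHF × 1.18 = 590 SGD
590 SGD × 1056 = 623040 KRW
623040 KRW × 0.0007185 = 447.65424 CHF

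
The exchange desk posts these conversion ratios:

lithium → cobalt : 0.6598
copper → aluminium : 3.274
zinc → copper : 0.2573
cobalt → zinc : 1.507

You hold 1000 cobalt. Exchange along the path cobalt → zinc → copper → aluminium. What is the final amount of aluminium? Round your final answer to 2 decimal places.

1000 cobalt × 1.507 = 1507 zinc
1507 zinc × 0.2573 = 387.7511 copper
387.7511 copper × 3.274 = 1269.4971014 aluminium

1269.50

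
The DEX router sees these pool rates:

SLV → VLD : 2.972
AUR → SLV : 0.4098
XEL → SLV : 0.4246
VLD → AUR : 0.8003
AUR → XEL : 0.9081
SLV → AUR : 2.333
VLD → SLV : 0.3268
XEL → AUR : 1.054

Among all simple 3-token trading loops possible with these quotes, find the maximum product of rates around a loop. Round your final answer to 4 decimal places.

SLV→VLD→AUR→SLV: 2.972 × 0.8003 × 0.4098 = 0.97471
SLV→AUR→XEL→SLV: 2.333 × 0.9081 × 0.4246 = 0.89956
Maximum is SLV→VLD→AUR→SLV at 0.9747; no arbitrage — every cycle loses value.

0.9747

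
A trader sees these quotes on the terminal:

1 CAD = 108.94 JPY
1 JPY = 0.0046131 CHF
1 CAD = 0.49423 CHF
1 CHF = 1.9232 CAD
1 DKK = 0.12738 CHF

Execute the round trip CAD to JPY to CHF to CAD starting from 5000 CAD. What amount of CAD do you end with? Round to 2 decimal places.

4832.53

5000 CAD × 108.94 = 544700 JPY
544700 JPY × 0.0046131 = 2512.75557 CHF
2512.75557 CHF × 1.9232 = 4832.531512224 CAD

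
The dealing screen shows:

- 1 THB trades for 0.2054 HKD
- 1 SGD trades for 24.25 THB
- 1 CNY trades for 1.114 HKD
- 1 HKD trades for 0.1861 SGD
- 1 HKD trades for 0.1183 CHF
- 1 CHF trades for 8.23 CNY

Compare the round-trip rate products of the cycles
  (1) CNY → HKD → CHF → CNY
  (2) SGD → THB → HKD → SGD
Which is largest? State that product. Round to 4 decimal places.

(1) 1.114 × 0.1183 × 8.23 = 1.08460
(2) 24.25 × 0.2054 × 0.1861 = 0.92695
Highest is cycle (1) at 1.0846 (>1, arbitrage).

1.0846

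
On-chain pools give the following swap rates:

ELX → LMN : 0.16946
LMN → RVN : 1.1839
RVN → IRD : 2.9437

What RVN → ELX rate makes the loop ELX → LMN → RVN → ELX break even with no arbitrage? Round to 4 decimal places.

4.9845

Known legs of the cycle: 0.16946 × 1.1839 = 0.200623694
For no arbitrage the full-cycle product must be 1, so the missing rate is 1 / 0.200623694 ≈ 4.984456.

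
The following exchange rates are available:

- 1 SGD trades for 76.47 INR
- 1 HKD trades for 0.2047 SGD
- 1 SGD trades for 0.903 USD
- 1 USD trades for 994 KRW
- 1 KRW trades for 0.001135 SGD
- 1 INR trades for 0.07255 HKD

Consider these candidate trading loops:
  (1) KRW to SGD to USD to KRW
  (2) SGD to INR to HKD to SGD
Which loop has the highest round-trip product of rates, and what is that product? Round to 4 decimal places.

1.1357

(1) 0.001135 × 0.903 × 994 = 1.01876
(2) 76.47 × 0.07255 × 0.2047 = 1.13565
Highest is cycle (2) at 1.1357 (>1, arbitrage).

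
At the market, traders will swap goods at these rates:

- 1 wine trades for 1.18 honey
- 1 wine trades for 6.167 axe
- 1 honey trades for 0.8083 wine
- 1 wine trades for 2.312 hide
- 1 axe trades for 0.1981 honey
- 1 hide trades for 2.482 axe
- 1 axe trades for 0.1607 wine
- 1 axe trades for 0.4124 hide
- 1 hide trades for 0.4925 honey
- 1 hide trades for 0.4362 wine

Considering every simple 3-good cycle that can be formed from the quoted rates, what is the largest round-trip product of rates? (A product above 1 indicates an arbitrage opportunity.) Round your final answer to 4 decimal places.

1.1094

wine→axe→hide→wine: 6.167 × 0.4124 × 0.4362 = 1.10937
wine→axe→honey→wine: 6.167 × 0.1981 × 0.8083 = 0.98749
wine→hide→axe→wine: 2.312 × 2.482 × 0.1607 = 0.92216
wine→hide→honey→wine: 2.312 × 0.4925 × 0.8083 = 0.92038
Maximum is wine→axe→hide→wine at 1.1094; arbitrage exists.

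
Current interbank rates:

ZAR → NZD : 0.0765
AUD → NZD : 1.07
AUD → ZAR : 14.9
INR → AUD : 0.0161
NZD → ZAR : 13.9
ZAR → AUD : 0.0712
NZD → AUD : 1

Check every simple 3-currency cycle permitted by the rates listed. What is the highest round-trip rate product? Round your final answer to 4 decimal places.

1.1399

NZD→AUD→ZAR→NZD: 1 × 14.9 × 0.0765 = 1.13985
NZD→ZAR→AUD→NZD: 13.9 × 0.0712 × 1.07 = 1.05896
Maximum is NZD→AUD→ZAR→NZD at 1.1399; arbitrage exists.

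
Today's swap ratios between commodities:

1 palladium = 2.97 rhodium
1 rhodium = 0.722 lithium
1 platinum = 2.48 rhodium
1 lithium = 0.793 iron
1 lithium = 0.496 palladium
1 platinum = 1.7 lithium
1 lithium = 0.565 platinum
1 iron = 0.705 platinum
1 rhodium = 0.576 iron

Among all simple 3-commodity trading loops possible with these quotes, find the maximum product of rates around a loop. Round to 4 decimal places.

lithium→palladium→rhodium→lithium: 0.496 × 2.97 × 0.722 = 1.06359
lithium→platinum→rhodium→lithium: 0.565 × 2.48 × 0.722 = 1.01167
rhodium→iron→platinum→rhodium: 0.576 × 0.705 × 2.48 = 1.00708
lithium→iron→platinum→lithium: 0.793 × 0.705 × 1.7 = 0.95041
Maximum is lithium→palladium→rhodium→lithium at 1.0636; arbitrage exists.

1.0636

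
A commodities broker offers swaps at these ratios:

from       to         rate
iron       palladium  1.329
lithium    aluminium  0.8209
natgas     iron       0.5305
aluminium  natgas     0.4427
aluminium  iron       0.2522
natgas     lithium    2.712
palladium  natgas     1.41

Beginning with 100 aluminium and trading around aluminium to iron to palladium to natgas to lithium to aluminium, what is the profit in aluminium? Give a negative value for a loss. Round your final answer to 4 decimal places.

5.2129

100 aluminium × 0.2522 = 25.22 iron
25.22 iron × 1.329 = 33.51738 palladium
33.51738 palladium × 1.41 = 47.2595058 natgas
47.2595058 natgas × 2.712 = 128.1677797296 lithium
128.1677797296 lithium × 0.8209 = 105.21293038002864 aluminium
Net change: 105.21293038002864 − 100 = 5.21293038002864 aluminium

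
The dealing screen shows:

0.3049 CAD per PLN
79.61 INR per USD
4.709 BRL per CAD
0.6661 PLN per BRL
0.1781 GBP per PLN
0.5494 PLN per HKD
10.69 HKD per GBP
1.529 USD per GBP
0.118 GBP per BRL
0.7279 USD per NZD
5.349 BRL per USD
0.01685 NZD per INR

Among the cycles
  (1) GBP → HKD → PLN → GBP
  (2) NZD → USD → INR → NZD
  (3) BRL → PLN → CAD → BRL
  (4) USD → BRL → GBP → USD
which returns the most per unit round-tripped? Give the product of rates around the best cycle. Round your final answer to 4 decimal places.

(1) 10.69 × 0.5494 × 0.1781 = 1.04600
(2) 0.7279 × 79.61 × 0.01685 = 0.97643
(3) 0.6661 × 0.3049 × 4.709 = 0.95637
(4) 5.349 × 0.118 × 1.529 = 0.96508
Highest is cycle (1) at 1.0460 (>1, arbitrage).

1.0460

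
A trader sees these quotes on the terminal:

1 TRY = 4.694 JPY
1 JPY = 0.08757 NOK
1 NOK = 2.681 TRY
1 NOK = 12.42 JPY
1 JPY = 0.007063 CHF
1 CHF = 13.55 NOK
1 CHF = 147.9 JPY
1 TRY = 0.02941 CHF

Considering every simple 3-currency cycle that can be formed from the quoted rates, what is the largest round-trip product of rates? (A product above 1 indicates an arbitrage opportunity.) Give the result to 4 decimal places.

CHF→NOK→JPY→CHF: 13.55 × 12.42 × 0.007063 = 1.18864
TRY→JPY→NOK→TRY: 4.694 × 0.08757 × 2.681 = 1.10203
CHF→NOK→TRY→CHF: 13.55 × 2.681 × 0.02941 = 1.06839
Maximum is CHF→NOK→JPY→CHF at 1.1886; arbitrage exists.

1.1886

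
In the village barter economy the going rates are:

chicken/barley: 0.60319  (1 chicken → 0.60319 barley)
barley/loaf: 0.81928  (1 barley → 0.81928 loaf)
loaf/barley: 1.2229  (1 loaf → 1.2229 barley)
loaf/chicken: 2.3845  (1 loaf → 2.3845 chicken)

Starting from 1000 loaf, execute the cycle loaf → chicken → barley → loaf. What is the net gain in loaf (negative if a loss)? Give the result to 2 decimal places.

1000 loaf × 2.3845 = 2384.5 chicken
2384.5 chicken × 0.60319 = 1438.306555 barley
1438.306555 barley × 0.81928 = 1178.3757943804 loaf
Net change: 1178.3757943804 − 1000 = 178.3757943804 loaf

178.38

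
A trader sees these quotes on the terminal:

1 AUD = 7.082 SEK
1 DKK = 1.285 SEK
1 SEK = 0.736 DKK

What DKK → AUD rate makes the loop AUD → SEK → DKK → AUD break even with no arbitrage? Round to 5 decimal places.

Known legs of the cycle: 7.082 × 0.736 = 5.212352
For no arbitrage the full-cycle product must be 1, so the missing rate is 1 / 5.212352 ≈ 0.1918520.

0.19185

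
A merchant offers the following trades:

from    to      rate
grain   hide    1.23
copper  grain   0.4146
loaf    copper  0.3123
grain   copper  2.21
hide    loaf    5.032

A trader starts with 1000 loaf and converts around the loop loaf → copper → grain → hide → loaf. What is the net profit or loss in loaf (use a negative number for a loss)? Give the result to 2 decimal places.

1000 loaf × 0.3123 = 312.3 copper
312.3 copper × 0.4146 = 129.47958 grain
129.47958 grain × 1.23 = 159.2598834 hide
159.2598834 hide × 5.032 = 801.3957332688 loaf
Net change: 801.3957332688 − 1000 = -198.6042667312 loaf

-198.60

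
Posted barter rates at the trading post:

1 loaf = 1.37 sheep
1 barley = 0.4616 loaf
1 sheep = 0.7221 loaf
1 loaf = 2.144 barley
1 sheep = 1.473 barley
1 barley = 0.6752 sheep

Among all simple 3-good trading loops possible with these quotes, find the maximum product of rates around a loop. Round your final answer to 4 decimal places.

barley→sheep→loaf→barley: 0.6752 × 0.7221 × 2.144 = 1.04533
barley→loaf→sheep→barley: 0.4616 × 1.37 × 1.473 = 0.93151
Maximum is barley→sheep→loaf→barley at 1.0453; arbitrage exists.

1.0453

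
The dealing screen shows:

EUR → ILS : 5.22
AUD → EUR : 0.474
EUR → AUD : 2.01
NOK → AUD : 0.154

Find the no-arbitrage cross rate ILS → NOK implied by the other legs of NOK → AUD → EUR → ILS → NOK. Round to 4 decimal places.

2.6244

Known legs of the cycle: 0.154 × 0.474 × 5.22 = 0.38103912
For no arbitrage the full-cycle product must be 1, so the missing rate is 1 / 0.38103912 ≈ 2.624402.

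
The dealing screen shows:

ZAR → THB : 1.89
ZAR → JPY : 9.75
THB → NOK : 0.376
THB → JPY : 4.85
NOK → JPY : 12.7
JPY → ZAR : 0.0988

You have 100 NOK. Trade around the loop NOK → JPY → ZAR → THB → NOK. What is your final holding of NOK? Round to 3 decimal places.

89.168

100 NOK × 12.7 = 1270 JPY
1270 JPY × 0.0988 = 125.476 ZAR
125.476 ZAR × 1.89 = 237.14964 THB
237.14964 THB × 0.376 = 89.16826464 NOK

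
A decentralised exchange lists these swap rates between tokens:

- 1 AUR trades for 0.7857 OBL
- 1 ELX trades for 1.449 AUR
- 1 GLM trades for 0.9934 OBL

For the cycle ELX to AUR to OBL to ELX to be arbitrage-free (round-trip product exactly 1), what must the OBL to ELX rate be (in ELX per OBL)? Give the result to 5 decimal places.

0.87836

Known legs of the cycle: 1.449 × 0.7857 = 1.1384793
For no arbitrage the full-cycle product must be 1, so the missing rate is 1 / 1.1384793 ≈ 0.8783647.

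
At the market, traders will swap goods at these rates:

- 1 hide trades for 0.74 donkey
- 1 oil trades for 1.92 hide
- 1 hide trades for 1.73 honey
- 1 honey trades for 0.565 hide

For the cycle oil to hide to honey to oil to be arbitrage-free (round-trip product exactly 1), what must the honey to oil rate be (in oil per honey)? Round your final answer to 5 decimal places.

Known legs of the cycle: 1.92 × 1.73 = 3.3216
For no arbitrage the full-cycle product must be 1, so the missing rate is 1 / 3.3216 ≈ 0.3010597.

0.30106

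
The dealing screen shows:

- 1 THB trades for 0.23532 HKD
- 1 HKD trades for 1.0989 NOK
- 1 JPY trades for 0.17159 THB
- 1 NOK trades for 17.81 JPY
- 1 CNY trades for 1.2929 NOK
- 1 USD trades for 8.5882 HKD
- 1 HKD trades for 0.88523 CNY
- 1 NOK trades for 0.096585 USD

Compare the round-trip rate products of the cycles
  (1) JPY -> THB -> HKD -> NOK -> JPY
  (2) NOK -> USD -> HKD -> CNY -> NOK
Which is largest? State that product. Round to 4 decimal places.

(1) 0.17159 × 0.23532 × 1.0989 × 17.81 = 0.79027
(2) 0.096585 × 8.5882 × 0.88523 × 1.2929 = 0.94936
Highest is cycle (2) at 0.9494 (≤1, no arbitrage).

0.9494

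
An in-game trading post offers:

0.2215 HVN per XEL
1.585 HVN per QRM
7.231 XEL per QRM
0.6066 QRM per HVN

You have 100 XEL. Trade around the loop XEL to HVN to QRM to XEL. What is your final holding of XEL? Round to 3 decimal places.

100 XEL × 0.2215 = 22.15 HVN
22.15 HVN × 0.6066 = 13.43619 QRM
13.43619 QRM × 7.231 = 97.15708989 XEL

97.157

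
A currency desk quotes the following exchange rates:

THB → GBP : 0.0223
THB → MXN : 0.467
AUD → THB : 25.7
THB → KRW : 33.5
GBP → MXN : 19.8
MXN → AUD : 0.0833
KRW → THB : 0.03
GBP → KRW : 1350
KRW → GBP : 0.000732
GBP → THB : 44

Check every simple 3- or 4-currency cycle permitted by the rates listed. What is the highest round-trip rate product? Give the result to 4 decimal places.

1.0790

THB→KRW→GBP→THB: 33.5 × 0.000732 × 44 = 1.07897
THB→MXN→AUD→THB: 0.467 × 0.0833 × 25.7 = 0.99976
THB→GBP→MXN→AUD→THB: 0.0223 × 19.8 × 0.0833 × 25.7 = 0.94525
THB→GBP→KRW→THB: 0.0223 × 1350 × 0.03 = 0.90315
Maximum is THB→KRW→GBP→THB at 1.0790; arbitrage exists.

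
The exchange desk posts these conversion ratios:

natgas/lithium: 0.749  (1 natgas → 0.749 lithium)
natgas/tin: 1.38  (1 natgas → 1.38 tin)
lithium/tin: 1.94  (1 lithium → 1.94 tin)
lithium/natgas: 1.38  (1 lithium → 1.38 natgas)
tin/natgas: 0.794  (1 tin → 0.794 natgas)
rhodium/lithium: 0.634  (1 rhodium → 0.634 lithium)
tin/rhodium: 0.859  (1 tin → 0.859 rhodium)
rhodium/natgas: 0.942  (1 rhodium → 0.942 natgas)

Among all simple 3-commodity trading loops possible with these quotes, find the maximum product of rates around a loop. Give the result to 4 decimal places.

1.1537

tin→natgas→lithium→tin: 0.794 × 0.749 × 1.94 = 1.15373
rhodium→natgas→tin→rhodium: 0.942 × 1.38 × 0.859 = 1.11667
rhodium→lithium→tin→rhodium: 0.634 × 1.94 × 0.859 = 1.05654
Maximum is tin→natgas→lithium→tin at 1.1537; arbitrage exists.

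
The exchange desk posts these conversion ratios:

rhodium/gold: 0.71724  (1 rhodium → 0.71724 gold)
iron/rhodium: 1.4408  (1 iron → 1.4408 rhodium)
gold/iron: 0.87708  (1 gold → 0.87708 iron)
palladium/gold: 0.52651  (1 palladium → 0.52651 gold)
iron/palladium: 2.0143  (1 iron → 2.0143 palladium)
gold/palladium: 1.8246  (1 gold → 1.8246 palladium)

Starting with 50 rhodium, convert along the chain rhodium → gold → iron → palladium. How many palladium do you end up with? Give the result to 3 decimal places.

50 rhodium × 0.71724 = 35.862 gold
35.862 gold × 0.87708 = 31.45384296 iron
31.45384296 iron × 2.0143 = 63.357475874328 palladium

63.357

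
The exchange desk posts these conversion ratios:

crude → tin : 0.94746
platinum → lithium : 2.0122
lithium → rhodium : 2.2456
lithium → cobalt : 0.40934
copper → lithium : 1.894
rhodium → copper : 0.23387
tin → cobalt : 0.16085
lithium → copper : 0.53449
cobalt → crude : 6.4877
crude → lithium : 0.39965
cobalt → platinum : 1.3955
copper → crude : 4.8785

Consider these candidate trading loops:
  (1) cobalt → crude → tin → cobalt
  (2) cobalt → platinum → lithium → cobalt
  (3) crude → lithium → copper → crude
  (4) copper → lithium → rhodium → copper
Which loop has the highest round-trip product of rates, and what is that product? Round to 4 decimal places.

1.1494

(1) 6.4877 × 0.94746 × 0.16085 = 0.98872
(2) 1.3955 × 2.0122 × 0.40934 = 1.14944
(3) 0.39965 × 0.53449 × 4.8785 = 1.04209
(4) 1.894 × 2.2456 × 0.23387 = 0.99469
Highest is cycle (2) at 1.1494 (>1, arbitrage).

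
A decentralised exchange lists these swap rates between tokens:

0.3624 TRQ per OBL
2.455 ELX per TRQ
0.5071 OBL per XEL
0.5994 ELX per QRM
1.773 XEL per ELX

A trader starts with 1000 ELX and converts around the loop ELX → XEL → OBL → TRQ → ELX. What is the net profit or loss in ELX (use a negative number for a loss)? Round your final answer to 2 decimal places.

-200.09

1000 ELX × 1.773 = 1773 XEL
1773 XEL × 0.5071 = 899.0883 OBL
899.0883 OBL × 0.3624 = 325.82959992 TRQ
325.82959992 TRQ × 2.455 = 799.9116678036 ELX
Net change: 799.9116678036 − 1000 = -200.0883321964 ELX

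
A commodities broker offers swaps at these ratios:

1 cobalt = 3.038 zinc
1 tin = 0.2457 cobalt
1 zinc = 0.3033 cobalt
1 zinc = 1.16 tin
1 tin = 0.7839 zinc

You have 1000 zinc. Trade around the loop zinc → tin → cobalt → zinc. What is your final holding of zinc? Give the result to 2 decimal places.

1000 zinc × 1.16 = 1160 tin
1160 tin × 0.2457 = 285.012 cobalt
285.012 cobalt × 3.038 = 865.866456 zinc

865.87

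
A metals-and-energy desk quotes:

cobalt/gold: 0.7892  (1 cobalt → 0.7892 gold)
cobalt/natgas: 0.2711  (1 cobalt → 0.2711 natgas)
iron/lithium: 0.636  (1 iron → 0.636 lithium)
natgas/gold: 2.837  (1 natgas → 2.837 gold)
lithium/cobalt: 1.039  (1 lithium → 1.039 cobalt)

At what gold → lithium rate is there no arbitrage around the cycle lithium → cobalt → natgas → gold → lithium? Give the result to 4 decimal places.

Known legs of the cycle: 1.039 × 0.2711 × 2.837 = 0.7991060173
For no arbitrage the full-cycle product must be 1, so the missing rate is 1 / 0.7991060173 ≈ 1.251398.

1.2514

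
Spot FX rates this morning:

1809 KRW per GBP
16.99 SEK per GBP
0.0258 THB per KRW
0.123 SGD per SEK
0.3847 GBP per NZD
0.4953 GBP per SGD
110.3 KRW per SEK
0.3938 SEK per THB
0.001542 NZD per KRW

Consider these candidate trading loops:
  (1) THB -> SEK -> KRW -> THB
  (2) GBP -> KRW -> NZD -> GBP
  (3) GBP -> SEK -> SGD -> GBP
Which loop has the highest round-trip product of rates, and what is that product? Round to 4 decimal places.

(1) 0.3938 × 110.3 × 0.0258 = 1.12065
(2) 1809 × 0.001542 × 0.3847 = 1.07311
(3) 16.99 × 0.123 × 0.4953 = 1.03506
Highest is cycle (1) at 1.1207 (>1, arbitrage).

1.1207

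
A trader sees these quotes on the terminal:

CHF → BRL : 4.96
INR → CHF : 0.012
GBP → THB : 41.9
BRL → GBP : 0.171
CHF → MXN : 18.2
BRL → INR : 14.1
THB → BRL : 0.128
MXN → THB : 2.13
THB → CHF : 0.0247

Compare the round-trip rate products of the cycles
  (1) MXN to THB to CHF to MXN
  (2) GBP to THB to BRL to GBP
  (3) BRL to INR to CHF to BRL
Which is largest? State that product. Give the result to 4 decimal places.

(1) 2.13 × 0.0247 × 18.2 = 0.95752
(2) 41.9 × 0.128 × 0.171 = 0.91711
(3) 14.1 × 0.012 × 4.96 = 0.83923
Highest is cycle (1) at 0.9575 (≤1, no arbitrage).

0.9575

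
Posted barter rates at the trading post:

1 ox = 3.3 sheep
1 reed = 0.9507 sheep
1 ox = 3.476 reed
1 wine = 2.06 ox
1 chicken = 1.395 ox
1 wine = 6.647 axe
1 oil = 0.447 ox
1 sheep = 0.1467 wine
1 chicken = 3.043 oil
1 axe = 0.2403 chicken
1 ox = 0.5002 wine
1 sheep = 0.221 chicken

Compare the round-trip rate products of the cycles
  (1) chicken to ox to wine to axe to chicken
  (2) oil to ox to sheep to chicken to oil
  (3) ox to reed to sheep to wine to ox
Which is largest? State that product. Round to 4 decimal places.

1.1145

(1) 1.395 × 0.5002 × 6.647 × 0.2403 = 1.11454
(2) 0.447 × 3.3 × 0.221 × 3.043 = 0.99201
(3) 3.476 × 0.9507 × 0.1467 × 2.06 = 0.99867
Highest is cycle (1) at 1.1145 (>1, arbitrage).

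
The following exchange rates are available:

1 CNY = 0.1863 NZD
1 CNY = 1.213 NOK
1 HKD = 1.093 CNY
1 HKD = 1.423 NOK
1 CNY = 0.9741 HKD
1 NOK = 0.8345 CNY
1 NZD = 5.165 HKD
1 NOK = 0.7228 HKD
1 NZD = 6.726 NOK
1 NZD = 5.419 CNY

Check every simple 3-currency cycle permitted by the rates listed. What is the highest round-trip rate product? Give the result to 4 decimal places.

1.1567

CNY→HKD→NOK→CNY: 0.9741 × 1.423 × 0.8345 = 1.15674
CNY→NZD→HKD→CNY: 0.1863 × 5.165 × 1.093 = 1.05173
CNY→NZD→NOK→CNY: 0.1863 × 6.726 × 0.8345 = 1.04567
CNY→NOK→HKD→CNY: 1.213 × 0.7228 × 1.093 = 0.95829
Maximum is CNY→HKD→NOK→CNY at 1.1567; arbitrage exists.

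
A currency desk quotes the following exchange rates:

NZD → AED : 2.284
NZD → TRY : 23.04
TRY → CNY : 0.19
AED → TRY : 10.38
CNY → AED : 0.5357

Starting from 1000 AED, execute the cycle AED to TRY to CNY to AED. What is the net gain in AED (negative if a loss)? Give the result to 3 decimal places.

56.508

1000 AED × 10.38 = 10380 TRY
10380 TRY × 0.19 = 1972.2 CNY
1972.2 CNY × 0.5357 = 1056.50754 AED
Net change: 1056.50754 − 1000 = 56.50754 AED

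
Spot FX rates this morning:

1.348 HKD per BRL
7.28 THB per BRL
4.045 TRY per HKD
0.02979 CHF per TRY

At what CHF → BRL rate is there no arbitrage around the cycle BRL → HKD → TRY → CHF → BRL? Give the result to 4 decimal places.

Known legs of the cycle: 1.348 × 4.045 × 0.02979 = 0.1624347414
For no arbitrage the full-cycle product must be 1, so the missing rate is 1 / 0.1624347414 ≈ 6.156318.

6.1563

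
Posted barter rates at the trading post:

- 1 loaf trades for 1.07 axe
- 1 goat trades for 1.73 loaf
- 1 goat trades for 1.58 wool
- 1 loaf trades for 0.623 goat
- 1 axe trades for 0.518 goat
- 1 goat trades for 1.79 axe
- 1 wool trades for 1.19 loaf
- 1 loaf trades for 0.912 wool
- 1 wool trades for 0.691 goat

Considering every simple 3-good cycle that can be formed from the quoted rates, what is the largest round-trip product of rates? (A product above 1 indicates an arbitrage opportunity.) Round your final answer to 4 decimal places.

1.1714

loaf→goat→wool→loaf: 0.623 × 1.58 × 1.19 = 1.17136
loaf→wool→goat→loaf: 0.912 × 0.691 × 1.73 = 1.09023
loaf→axe→goat→loaf: 1.07 × 0.518 × 1.73 = 0.95887
Maximum is loaf→goat→wool→loaf at 1.1714; arbitrage exists.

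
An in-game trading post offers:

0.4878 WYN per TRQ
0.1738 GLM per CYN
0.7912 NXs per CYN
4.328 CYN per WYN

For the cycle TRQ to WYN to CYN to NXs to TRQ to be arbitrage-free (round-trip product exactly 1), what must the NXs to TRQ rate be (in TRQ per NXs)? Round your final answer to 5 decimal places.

Known legs of the cycle: 0.4878 × 4.328 × 0.7912 = 1.67038017408
For no arbitrage the full-cycle product must be 1, so the missing rate is 1 / 1.67038017408 ≈ 0.5986661.

0.59867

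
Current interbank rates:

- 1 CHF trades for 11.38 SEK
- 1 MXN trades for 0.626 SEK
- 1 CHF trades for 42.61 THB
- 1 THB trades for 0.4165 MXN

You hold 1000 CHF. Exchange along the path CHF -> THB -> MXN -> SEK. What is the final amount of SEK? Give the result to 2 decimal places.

1000 CHF × 42.61 = 42610 THB
42610 THB × 0.4165 = 17747.065 MXN
17747.065 MXN × 0.626 = 11109.66269 SEK

11109.66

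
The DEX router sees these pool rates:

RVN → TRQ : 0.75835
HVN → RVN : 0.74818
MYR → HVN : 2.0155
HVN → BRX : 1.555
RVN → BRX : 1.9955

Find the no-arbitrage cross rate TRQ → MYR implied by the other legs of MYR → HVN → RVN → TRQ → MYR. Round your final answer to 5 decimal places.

0.87446

Known legs of the cycle: 2.0155 × 0.74818 × 0.75835 = 1.1435590316965
For no arbitrage the full-cycle product must be 1, so the missing rate is 1 / 1.1435590316965 ≈ 0.8744629.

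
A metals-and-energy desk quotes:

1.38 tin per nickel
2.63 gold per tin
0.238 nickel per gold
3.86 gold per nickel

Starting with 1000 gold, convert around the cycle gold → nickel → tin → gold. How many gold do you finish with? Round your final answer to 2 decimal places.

863.80

1000 gold × 0.238 = 238 nickel
238 nickel × 1.38 = 328.44 tin
328.44 tin × 2.63 = 863.7972 gold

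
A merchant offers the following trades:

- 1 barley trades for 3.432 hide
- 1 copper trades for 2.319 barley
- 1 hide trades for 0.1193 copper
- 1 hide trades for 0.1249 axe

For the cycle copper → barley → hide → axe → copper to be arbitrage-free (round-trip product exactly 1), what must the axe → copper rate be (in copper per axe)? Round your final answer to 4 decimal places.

1.0060

Known legs of the cycle: 2.319 × 3.432 × 0.1249 = 0.9940551192
For no arbitrage the full-cycle product must be 1, so the missing rate is 1 / 0.9940551192 ≈ 1.005980.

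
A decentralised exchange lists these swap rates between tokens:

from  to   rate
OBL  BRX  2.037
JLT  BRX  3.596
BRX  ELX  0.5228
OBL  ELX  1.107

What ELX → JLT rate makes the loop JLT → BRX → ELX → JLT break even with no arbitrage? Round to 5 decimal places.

Known legs of the cycle: 3.596 × 0.5228 = 1.8799888
For no arbitrage the full-cycle product must be 1, so the missing rate is 1 / 1.8799888 ≈ 0.5319181.

0.53192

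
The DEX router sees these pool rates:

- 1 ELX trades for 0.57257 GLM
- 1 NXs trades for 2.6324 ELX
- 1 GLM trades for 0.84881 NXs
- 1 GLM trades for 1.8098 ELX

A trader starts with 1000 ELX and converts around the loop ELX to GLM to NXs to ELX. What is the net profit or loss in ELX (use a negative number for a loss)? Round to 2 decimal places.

279.35

1000 ELX × 0.57257 = 572.57 GLM
572.57 GLM × 0.84881 = 486.0031417 NXs
486.0031417 NXs × 2.6324 = 1279.35467021108 ELX
Net change: 1279.35467021108 − 1000 = 279.35467021108 ELX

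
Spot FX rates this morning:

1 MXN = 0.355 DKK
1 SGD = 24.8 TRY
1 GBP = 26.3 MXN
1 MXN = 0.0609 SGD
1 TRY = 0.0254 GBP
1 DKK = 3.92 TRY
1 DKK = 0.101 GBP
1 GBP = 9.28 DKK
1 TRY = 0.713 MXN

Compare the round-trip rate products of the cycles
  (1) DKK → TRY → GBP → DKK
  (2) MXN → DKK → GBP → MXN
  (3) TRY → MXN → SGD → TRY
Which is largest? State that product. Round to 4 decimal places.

(1) 3.92 × 0.0254 × 9.28 = 0.92399
(2) 0.355 × 0.101 × 26.3 = 0.94299
(3) 0.713 × 0.0609 × 24.8 = 1.07686
Highest is cycle (3) at 1.0769 (>1, arbitrage).

1.0769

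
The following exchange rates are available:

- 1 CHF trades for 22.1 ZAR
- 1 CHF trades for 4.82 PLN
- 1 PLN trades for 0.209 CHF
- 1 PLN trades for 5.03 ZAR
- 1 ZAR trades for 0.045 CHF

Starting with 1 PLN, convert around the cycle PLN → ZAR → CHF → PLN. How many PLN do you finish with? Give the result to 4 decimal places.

1.0910

1 PLN × 5.03 = 5.03 ZAR
5.03 ZAR × 0.045 = 0.22635 CHF
0.22635 CHF × 4.82 = 1.091007 PLN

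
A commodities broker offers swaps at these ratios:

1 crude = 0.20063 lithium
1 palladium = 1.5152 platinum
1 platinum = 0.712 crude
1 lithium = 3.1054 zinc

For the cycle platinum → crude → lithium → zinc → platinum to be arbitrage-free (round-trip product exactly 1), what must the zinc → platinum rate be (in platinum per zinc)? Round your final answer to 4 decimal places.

Known legs of the cycle: 0.712 × 0.20063 × 3.1054 = 0.443601918224
For no arbitrage the full-cycle product must be 1, so the missing rate is 1 / 0.443601918224 ≈ 2.254273.

2.2543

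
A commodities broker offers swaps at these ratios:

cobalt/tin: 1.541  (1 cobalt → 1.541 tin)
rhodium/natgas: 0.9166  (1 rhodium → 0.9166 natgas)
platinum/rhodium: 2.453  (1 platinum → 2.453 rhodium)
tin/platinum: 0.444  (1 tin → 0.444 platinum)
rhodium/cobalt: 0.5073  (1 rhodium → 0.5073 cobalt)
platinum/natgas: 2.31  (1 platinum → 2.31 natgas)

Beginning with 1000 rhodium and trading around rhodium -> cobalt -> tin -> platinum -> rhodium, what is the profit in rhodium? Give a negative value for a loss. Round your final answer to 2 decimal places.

-148.57

1000 rhodium × 0.5073 = 507.3 cobalt
507.3 cobalt × 1.541 = 781.7493 tin
781.7493 tin × 0.444 = 347.0966892 platinum
347.0966892 platinum × 2.453 = 851.4281786076 rhodium
Net change: 851.4281786076 − 1000 = -148.5718213924 rhodium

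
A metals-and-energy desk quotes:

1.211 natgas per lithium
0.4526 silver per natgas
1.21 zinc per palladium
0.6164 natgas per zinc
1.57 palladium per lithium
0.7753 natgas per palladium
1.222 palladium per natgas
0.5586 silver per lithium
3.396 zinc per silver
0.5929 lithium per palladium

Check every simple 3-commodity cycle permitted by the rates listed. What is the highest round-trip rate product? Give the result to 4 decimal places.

zinc→natgas→silver→zinc: 0.6164 × 0.4526 × 3.396 = 0.94743
zinc→natgas→palladium→zinc: 0.6164 × 1.222 × 1.21 = 0.91142
natgas→palladium→lithium→natgas: 1.222 × 0.5929 × 1.211 = 0.87740
Maximum is zinc→natgas→silver→zinc at 0.9474; no arbitrage — every cycle loses value.

0.9474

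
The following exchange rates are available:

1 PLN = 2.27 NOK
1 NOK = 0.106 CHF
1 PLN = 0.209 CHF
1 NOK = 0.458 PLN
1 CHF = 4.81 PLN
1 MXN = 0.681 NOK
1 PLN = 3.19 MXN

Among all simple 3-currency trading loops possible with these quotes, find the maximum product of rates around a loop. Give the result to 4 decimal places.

1.1574

NOK→CHF→PLN→NOK: 0.106 × 4.81 × 2.27 = 1.15738
NOK→PLN→MXN→NOK: 0.458 × 3.19 × 0.681 = 0.99495
Maximum is NOK→CHF→PLN→NOK at 1.1574; arbitrage exists.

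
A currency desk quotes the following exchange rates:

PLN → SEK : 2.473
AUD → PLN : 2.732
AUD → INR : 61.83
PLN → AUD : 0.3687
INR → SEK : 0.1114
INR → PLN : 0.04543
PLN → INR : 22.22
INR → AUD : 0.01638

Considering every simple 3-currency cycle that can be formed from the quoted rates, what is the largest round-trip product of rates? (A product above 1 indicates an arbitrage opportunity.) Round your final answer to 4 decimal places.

AUD→INR→PLN→AUD: 61.83 × 0.04543 × 0.3687 = 1.03566
AUD→PLN→INR→AUD: 2.732 × 22.22 × 0.01638 = 0.99435
Maximum is AUD→INR→PLN→AUD at 1.0357; arbitrage exists.

1.0357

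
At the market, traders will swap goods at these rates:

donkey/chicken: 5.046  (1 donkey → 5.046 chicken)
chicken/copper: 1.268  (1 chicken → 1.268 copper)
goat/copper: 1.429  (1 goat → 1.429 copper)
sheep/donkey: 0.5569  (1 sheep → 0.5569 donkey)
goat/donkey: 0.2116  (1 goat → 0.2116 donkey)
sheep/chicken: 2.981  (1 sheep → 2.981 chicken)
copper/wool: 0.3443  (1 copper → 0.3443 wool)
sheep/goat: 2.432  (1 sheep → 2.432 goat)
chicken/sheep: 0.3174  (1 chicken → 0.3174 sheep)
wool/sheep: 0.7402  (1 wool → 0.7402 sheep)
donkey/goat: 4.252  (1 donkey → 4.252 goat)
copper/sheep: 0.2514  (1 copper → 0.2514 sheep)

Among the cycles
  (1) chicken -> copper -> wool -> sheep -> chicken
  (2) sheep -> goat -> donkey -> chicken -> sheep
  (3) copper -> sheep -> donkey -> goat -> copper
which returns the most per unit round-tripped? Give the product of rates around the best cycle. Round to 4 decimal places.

0.9633

(1) 1.268 × 0.3443 × 0.7402 × 2.981 = 0.96331
(2) 2.432 × 0.2116 × 5.046 × 0.3174 = 0.82420
(3) 0.2514 × 0.5569 × 4.252 × 1.429 = 0.85068
Highest is cycle (1) at 0.9633 (≤1, no arbitrage).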